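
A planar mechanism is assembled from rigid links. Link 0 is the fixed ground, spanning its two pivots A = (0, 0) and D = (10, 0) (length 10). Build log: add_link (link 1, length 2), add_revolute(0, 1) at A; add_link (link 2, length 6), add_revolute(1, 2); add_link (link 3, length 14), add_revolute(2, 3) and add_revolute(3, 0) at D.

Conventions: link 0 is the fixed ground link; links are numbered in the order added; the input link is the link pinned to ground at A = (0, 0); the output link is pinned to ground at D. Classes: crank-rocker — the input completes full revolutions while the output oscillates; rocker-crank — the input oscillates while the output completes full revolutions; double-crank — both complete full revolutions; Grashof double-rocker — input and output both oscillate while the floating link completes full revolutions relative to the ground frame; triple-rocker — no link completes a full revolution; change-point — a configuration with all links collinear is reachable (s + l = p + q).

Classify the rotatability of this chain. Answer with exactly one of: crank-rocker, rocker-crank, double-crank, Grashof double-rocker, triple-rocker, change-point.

lengths: ground=10, input=2, coupler=6, output=14
sorted: s=2 (shortest), l=14 (longest), p+q=16
s + l = 16 vs p + q = 16
s + l = p + q → change-point (collinear configuration reachable)

change-point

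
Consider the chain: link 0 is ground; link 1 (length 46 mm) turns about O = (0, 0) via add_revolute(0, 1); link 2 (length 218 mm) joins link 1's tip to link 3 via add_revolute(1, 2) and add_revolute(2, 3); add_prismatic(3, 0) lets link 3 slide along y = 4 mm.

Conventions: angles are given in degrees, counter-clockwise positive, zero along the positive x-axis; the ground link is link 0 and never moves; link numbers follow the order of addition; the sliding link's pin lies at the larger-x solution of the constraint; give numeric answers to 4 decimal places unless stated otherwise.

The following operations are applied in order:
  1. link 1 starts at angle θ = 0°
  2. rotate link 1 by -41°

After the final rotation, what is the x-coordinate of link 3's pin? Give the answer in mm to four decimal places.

geometry: r = 46 mm, L = 218 mm, e = 4 mm; θ starts at 0°
rotate link 1 by -41°: θ ← 0° -41° = -41°
crank pin P = (r cos θ, r sin θ) = (34.716641, -30.178715)
h = r sin θ − e = -30.178715 − 4 = -34.178715
x = r cos θ + √(L² − h²) = 34.716641 + 215.304007 = 250.020648

250.0206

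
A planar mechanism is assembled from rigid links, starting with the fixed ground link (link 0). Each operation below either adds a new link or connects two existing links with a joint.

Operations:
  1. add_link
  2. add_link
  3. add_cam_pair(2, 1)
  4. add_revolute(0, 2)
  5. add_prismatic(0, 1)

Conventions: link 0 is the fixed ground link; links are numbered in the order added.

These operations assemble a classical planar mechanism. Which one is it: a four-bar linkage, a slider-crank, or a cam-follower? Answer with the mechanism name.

links: 3 (incl. ground); joints: 1 revolute, 1 prismatic, 1 higher (cam) pair, forming one closed loop
3 links, revolute + prismatic + higher pair in one loop → cam-follower

cam-follower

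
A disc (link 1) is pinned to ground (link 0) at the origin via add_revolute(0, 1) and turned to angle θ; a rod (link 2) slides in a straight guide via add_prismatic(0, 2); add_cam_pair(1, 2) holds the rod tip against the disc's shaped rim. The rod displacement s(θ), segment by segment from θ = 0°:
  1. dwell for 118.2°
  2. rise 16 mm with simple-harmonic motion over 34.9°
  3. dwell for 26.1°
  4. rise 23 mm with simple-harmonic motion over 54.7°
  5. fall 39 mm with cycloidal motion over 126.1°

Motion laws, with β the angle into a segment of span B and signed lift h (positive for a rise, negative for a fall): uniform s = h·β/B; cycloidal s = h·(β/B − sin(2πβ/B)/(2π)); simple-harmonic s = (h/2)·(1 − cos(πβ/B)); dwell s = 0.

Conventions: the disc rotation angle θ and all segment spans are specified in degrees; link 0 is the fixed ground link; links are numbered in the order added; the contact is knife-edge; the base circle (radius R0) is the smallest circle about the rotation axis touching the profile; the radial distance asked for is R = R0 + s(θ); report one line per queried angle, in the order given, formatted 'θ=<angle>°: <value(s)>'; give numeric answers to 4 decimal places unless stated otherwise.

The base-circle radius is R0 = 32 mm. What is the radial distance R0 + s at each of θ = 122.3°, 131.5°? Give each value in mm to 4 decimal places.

segment 1 (0° to 118.2°, dwell): s unchanged at 0.0000
θ = 122.3° falls in segment 2 (118.2° to 153.1°, simple-harmonic, h = 16): β = 122.3 − 118.2 = 4.1°, B = 34.9°; Δs = 16/2·(1 − cos(π·0.1175)) = 0.5387; s = 0.0000 + 0.5387 = 0.5387
θ = 131.5° falls in segment 2 (118.2° to 153.1°, simple-harmonic, h = 16): β = 131.5 − 118.2 = 13.3°, B = 34.9°; Δs = 16/2·(1 − cos(π·0.3811)) = 5.0805; s = 0.0000 + 5.0805 = 5.0805
θ=122.3°: R = R0 + s = 32 + 0.5387 = 32.5387
θ=131.5°: R = R0 + s = 32 + 5.0805 = 37.0805

θ=122.3°: 32.5387
θ=131.5°: 37.0805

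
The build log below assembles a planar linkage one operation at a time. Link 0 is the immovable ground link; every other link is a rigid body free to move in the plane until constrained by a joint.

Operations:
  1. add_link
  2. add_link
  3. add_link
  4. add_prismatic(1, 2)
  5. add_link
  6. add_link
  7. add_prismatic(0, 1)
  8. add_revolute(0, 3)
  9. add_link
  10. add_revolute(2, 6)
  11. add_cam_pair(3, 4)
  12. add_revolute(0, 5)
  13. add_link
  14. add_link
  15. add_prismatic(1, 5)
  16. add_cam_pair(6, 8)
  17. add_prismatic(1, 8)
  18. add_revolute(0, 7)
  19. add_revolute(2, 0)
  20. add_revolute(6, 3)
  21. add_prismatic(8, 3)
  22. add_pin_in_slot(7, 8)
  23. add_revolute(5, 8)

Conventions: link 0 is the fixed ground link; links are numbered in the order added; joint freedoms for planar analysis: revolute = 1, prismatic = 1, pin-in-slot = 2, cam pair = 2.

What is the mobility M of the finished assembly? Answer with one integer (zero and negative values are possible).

ground; <1,0,0>
#1 <2,0,0>
#2 <3,0,0>
#3 <4,0,0>
P:1↔2 J1 <4,1,0>
#4 <5,1,0>
#5 <6,1,0>
P:0↔1 J1 <6,2,0>
R:0↔3 J1 <6,3,0>
#6 <7,3,0>
R:2↔6 J1 <7,4,0>
C:3↔4 J2 <7,4,1>
R:0↔5 J1 <7,5,1>
#7 <8,5,1>
#8 <9,5,1>
P:1↔5 J1 <9,6,1>
C:6↔8 J2 <9,6,2>
P:1↔8 J1 <9,7,2>
R:0↔7 J1 <9,8,2>
R:2↔0 J1 <9,9,2>
R:6↔3 J1 <9,10,2>
P:8↔3 J1 <9,11,2>
PS:7↔8 J2 <9,11,3>
R:5↔8 J1 <9,12,3>
3×8 − 2×12 − 1×3 = -3

M = -3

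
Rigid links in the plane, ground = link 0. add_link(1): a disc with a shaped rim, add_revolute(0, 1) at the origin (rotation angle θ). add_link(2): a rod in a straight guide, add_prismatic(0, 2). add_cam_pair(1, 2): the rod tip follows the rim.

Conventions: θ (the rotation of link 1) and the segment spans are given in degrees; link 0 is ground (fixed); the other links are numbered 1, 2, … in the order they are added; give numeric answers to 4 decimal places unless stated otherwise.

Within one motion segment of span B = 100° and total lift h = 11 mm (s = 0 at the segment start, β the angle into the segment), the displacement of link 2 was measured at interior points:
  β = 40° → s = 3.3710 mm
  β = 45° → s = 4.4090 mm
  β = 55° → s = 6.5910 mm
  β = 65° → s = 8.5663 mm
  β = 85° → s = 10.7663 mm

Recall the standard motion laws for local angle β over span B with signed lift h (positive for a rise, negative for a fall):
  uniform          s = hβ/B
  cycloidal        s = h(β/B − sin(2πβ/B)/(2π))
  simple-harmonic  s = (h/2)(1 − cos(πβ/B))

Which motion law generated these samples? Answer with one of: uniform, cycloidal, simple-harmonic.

candidates at β/B = r: uniform s = h·r (linear in β); cycloidal s = h·(r − sin(2πr)/(2π)); simple-harmonic s = (h/2)(1 − cos(πr))
β=40°: printed 3.3710 | uniform 4.4000, cycloidal 3.3710, simple-harmonic 3.8004
β=45°: printed 4.4090 | uniform 4.9500, cycloidal 4.4090, simple-harmonic 4.6396
β=55°: printed 6.5910 | uniform 6.0500, cycloidal 6.5910, simple-harmonic 6.3604
β=65°: printed 8.5663 | uniform 7.1500, cycloidal 8.5663, simple-harmonic 7.9969
β=85°: printed 10.7663 | uniform 9.3500, cycloidal 10.7663, simple-harmonic 10.4005
only one law matches every sample → cycloidal

cycloidal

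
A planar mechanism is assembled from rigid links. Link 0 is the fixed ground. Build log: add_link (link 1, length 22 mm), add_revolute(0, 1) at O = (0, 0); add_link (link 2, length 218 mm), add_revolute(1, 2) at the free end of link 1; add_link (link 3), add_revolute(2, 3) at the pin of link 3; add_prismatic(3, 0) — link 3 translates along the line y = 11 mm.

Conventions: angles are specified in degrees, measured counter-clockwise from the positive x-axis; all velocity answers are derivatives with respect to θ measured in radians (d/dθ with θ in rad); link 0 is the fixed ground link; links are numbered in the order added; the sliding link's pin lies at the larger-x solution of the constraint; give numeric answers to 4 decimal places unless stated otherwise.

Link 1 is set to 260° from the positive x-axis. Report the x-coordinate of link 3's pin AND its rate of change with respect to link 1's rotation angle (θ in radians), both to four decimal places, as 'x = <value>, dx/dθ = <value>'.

geometry: r = 22 mm, L = 218 mm, e = 11 mm
crank pin P = (r cos θ, r sin θ) = (-3.820260, -21.665771)
h = r sin θ − e = -21.665771 − 11 = -32.665771
x = r cos θ + √(L² − h²) = -3.820260 + 215.538738 = 211.718478
dx/dθ = −r sin θ − h·r cos θ/√(L² − h²) (θ in radians; h = -32.665771) = 21.086795

x = 211.7185, dx/dθ = 21.0868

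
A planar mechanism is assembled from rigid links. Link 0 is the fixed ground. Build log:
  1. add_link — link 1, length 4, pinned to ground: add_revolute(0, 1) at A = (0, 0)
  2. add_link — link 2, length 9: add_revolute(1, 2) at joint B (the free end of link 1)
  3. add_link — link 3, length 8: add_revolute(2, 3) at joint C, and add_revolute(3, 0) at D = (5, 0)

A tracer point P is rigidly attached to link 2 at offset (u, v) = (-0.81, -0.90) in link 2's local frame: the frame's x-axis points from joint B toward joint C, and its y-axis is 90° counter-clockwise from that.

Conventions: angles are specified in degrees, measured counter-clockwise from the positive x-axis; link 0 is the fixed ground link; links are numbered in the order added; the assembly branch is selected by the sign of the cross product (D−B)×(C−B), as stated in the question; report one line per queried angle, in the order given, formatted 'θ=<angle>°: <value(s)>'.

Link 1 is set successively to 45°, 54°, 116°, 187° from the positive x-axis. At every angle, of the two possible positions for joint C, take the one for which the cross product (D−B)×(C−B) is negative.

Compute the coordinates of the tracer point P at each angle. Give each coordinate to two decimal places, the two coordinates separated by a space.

A=(0,0), D=(5.00,0)
θ=45°: B = A + 4.00·(cos45°, sin45°) = (2.8284, 2.8284)
θ=45°: |BD| = 3.5659
θ=45°: circle(B,9.00) ∩ circle(D,8.00): a=4.1666, h=7.9774
θ=45°:   candidates: C₊=(11.6934,4.3816) cross=28.447; C₋=(-0.9617,-5.3346) cross=-28.447
θ=45°:   branch - wants cross < 0 → take C=(-0.9617,-5.3346) (cross=-28.447)
θ=45°: ex = (C−B)/|BC| = (-0.4211,-0.9070); ey = (0.9070,-0.4211)
θ=45°: P = B + -0.81·ex + -0.90·ey = (2.3532,3.9421)
θ=54°: B = A + 4.00·(cos54°, sin54°) = (2.3511, 3.2361)
θ=54°: |BD| = 4.1819
θ=54°: circle(B,9.00) ∩ circle(D,8.00): a=4.1235, h=7.9998
θ=54°:   candidates: C₊=(11.1534,5.1123) cross=33.455; C₋=(-1.2274,-5.0219) cross=-33.455
θ=54°:   branch - wants cross < 0 → take C=(-1.2274,-5.0219) (cross=-33.455)
θ=54°: ex = (C−B)/|BC| = (-0.3976,-0.9176); ey = (0.9176,-0.3976)
θ=54°: P = B + -0.81·ex + -0.90·ey = (1.8474,4.3371)
θ=116°: B = A + 4.00·(cos116°, sin116°) = (-1.7535, 3.5952)
θ=116°: |BD| = 7.6508
θ=116°: circle(B,9.00) ∩ circle(D,8.00): a=4.9364, h=7.5254
θ=116°:   candidates: C₊=(6.1402,7.9183) cross=57.576; C₋=(-0.9323,-5.3673) cross=-57.576
θ=116°:   branch - wants cross < 0 → take C=(-0.9323,-5.3673) (cross=-57.576)
θ=116°: ex = (C−B)/|BC| = (0.0912,-0.9958); ey = (0.9958,0.0912)
θ=116°: P = B + -0.81·ex + -0.90·ey = (-2.7236,4.3197)
θ=187°: B = A + 4.00·(cos187°, sin187°) = (-3.9702, -0.4875)
θ=187°: |BD| = 8.9834
θ=187°: circle(B,9.00) ∩ circle(D,8.00): a=5.4379, h=7.1714
θ=187°:   candidates: C₊=(1.0706,6.9685) cross=64.424; C₋=(1.8489,-7.3532) cross=-64.424
θ=187°:   branch - wants cross < 0 → take C=(1.8489,-7.3532) (cross=-64.424)
θ=187°: ex = (C−B)/|BC| = (0.6466,-0.7629); ey = (0.7629,0.6466)
θ=187°: P = B + -0.81·ex + -0.90·ey = (-5.1805,-0.4515)

θ=45°: 2.35 3.94
θ=54°: 1.85 4.34
θ=116°: -2.72 4.32
θ=187°: -5.18 -0.45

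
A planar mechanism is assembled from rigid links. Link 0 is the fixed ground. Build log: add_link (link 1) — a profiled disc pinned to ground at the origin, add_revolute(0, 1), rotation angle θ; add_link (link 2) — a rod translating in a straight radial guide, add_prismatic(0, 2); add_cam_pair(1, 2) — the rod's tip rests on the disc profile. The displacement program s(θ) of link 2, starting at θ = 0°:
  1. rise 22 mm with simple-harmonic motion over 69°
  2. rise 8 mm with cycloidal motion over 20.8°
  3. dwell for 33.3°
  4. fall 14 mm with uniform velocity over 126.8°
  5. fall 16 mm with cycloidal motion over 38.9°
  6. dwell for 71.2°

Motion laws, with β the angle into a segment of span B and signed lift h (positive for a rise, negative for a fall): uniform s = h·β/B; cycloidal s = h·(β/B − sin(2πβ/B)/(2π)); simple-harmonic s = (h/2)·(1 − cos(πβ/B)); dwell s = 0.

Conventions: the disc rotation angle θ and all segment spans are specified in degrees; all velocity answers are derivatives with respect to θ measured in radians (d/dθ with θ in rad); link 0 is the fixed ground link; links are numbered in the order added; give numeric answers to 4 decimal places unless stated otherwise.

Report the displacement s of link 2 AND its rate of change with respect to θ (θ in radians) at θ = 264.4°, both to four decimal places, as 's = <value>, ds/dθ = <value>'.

seg 1 [0°–69°] simple-harmonic, h=22: full span → s += 22 → s = 22.0000
seg 2 [69°–89.8°] cycloidal, h=8: full span → s += 8 → s = 30.0000
seg 3 [89.8°–123.1°] dwell: s stays 30.0000
seg 4 [123.1°–249.9°] uniform, h=-14: full span → s += -14 → s = 16.0000
seg 5 [249.9°–288.8°] cycloidal, h=-16: θ=264.4° here. β=14.5, B=38.9. -16·(0.3728 − sin(2π·0.3728)/(2π)) = -4.1381 → s = 11.8619
velocity in seg [249.9°–288.8°] (cycloidal), θ in radians: β = 14.5° = 0.2531 rad, B = 38.9° = 0.6789 rad; ds/dθ = (h/B)(1 − cos(2πβ/B)) = ((-16)/0.6789)(1 − cos(2π·0.3728)) = -39.993170 mm/rad

s = 11.8619, ds/dθ = -39.9932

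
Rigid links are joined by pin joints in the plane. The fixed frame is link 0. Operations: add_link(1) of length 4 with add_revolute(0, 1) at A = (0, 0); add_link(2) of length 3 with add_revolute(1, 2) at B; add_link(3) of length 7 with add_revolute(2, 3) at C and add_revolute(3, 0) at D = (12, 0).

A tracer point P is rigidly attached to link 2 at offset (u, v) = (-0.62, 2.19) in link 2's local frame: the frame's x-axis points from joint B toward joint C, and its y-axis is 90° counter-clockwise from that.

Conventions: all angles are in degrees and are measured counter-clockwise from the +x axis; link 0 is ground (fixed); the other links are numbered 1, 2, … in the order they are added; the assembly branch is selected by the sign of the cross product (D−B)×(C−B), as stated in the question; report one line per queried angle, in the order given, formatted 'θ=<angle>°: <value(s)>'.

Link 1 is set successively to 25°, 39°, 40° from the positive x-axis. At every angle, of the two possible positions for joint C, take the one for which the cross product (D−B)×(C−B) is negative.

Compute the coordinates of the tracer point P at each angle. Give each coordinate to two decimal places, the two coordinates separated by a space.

A=(0,0), D=(12.00,0)
θ=25°: B = A + 4.00·(cos25°, sin25°) = (3.6252, 1.6905)
θ=25°: |BD| = 8.5437
θ=25°: circle(B,3.00) ∩ circle(D,7.00): a=1.9309, h=2.2960
θ=25°:   candidates: C₊=(5.9723,3.5590) cross=19.616; C₋=(5.0637,-0.9422) cross=-19.616
θ=25°:   branch - wants cross < 0 → take C=(5.0637,-0.9422) (cross=-19.616)
θ=25°: ex = (C−B)/|BC| = (0.4795,-0.8775); ey = (0.8775,0.4795)
θ=25°: P = B + -0.62·ex + 2.19·ey = (5.2498,3.2846)
θ=39°: B = A + 4.00·(cos39°, sin39°) = (3.1086, 2.5173)
θ=39°: |BD| = 9.2409
θ=39°: circle(B,3.00) ∩ circle(D,7.00): a=2.4561, h=1.7226
θ=39°:   candidates: C₊=(5.9411,3.5057) cross=15.918; C₋=(5.0026,0.1908) cross=-15.918
θ=39°:   branch - wants cross < 0 → take C=(5.0026,0.1908) (cross=-15.918)
θ=39°: ex = (C−B)/|BC| = (0.6313,-0.7755); ey = (0.7755,0.6313)
θ=39°: P = B + -0.62·ex + 2.19·ey = (4.4155,4.3807)
θ=40°: B = A + 4.00·(cos40°, sin40°) = (3.0642, 2.5712)
θ=40°: |BD| = 9.2984
θ=40°: circle(B,3.00) ∩ circle(D,7.00): a=2.4983, h=1.6609
θ=40°:   candidates: C₊=(5.9243,3.4765) cross=15.444; C₋=(5.0058,0.2842) cross=-15.444
θ=40°:   branch - wants cross < 0 → take C=(5.0058,0.2842) (cross=-15.444)
θ=40°: ex = (C−B)/|BC| = (0.6472,-0.7623); ey = (0.7623,0.6472)
θ=40°: P = B + -0.62·ex + 2.19·ey = (4.3324,4.4612)

θ=25°: 5.25 3.28
θ=39°: 4.42 4.38
θ=40°: 4.33 4.46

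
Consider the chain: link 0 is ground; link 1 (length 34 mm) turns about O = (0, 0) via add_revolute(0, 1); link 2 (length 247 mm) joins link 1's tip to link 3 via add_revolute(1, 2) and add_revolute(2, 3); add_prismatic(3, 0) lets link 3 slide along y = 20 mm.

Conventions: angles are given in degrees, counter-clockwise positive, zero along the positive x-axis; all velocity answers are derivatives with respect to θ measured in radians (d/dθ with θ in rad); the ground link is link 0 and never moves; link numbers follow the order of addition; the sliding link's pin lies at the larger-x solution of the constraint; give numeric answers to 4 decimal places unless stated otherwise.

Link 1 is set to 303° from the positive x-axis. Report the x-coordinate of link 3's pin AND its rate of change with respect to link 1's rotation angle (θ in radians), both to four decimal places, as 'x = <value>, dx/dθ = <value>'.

geometry: r = 34 mm, L = 247 mm, e = 20 mm
crank pin P = (r cos θ, r sin θ) = (18.517727, -28.514799)
h = r sin θ − e = -28.514799 − 20 = -48.514799
x = r cos θ + √(L² − h²) = 18.517727 + 242.188592 = 260.706320
dx/dθ = −r sin θ − h·r cos θ/√(L² − h²) (θ in radians; h = -48.514799) = 32.224238

x = 260.7063, dx/dθ = 32.2242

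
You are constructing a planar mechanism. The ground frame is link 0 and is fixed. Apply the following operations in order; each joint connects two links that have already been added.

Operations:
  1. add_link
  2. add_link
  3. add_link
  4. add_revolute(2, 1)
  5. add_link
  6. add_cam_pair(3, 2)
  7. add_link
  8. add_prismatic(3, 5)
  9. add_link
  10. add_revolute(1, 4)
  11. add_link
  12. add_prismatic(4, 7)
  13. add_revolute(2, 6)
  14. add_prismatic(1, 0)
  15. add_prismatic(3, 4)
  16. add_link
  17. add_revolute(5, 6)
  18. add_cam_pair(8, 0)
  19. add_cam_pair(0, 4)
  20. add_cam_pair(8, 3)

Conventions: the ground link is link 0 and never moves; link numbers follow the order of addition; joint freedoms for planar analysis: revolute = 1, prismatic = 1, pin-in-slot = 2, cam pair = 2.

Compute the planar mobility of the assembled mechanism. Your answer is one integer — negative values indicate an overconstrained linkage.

ground; <1,0,0>
#1 <2,0,0>
#2 <3,0,0>
#3 <4,0,0>
R:2↔1 J1 <4,1,0>
#4 <5,1,0>
C:3↔2 J2 <5,1,1>
#5 <6,1,1>
P:3↔5 J1 <6,2,1>
#6 <7,2,1>
R:1↔4 J1 <7,3,1>
#7 <8,3,1>
P:4↔7 J1 <8,4,1>
R:2↔6 J1 <8,5,1>
P:1↔0 J1 <8,6,1>
P:3↔4 J1 <8,7,1>
#8 <9,7,1>
R:5↔6 J1 <9,8,1>
C:8↔0 J2 <9,8,2>
C:0↔4 J2 <9,8,3>
C:8↔3 J2 <9,8,4>
3×8 − 2×8 − 1×4 = 4

M = 4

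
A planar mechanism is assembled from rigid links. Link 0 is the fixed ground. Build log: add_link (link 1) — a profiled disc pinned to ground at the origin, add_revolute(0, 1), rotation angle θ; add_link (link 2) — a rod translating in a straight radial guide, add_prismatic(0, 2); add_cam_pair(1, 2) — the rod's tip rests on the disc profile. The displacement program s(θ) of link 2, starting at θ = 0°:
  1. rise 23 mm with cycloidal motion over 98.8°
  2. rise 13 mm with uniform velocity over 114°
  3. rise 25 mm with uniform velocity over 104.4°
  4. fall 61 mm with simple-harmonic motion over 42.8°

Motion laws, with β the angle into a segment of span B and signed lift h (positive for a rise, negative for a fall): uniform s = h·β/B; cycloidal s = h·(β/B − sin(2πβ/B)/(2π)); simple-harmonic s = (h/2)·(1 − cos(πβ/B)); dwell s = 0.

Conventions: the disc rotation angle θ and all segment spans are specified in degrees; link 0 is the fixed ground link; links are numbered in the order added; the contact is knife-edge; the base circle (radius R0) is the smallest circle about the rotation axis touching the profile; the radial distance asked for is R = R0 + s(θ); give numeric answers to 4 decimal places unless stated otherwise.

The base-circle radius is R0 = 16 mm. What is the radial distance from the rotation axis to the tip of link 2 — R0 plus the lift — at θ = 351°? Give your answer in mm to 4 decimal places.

seg 1 [0°–98.8°] cycloidal, h=23: full span → s += 23 → s = 23.0000
seg 2 [98.8°–212.8°] uniform, h=13: full span → s += 13 → s = 36.0000
seg 3 [212.8°–317.2°] uniform, h=25: full span → s += 25 → s = 61.0000
seg 4 [317.2°–360°] simple-harmonic, h=-61: θ=351° here. β=33.8, B=42.8. -61/2·(1 − cos(π·0.7897)) = -54.5833 → s = 6.4167
R = R0 + s = 16 + 6.4167 = 22.4167

22.4167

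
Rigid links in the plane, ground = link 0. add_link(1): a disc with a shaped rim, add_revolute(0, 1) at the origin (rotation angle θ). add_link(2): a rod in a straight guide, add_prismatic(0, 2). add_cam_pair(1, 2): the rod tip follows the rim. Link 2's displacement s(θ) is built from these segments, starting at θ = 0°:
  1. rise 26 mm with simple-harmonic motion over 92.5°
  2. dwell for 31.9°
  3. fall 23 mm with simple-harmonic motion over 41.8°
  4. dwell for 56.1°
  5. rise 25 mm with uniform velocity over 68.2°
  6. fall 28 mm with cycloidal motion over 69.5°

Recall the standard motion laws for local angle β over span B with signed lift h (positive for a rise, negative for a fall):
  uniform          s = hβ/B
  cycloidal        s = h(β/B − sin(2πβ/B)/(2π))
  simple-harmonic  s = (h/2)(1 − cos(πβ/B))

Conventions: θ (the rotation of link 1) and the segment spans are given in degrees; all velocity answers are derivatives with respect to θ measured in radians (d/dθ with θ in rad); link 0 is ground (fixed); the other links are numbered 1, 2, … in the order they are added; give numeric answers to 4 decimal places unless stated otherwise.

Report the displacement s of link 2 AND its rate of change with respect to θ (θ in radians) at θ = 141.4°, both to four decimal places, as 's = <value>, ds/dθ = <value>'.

segment 1 (0° to 92.5°, simple-harmonic, h = 26) is passed completely: s = 0.0000 + (26) = 26.0000
segment 2 (92.5° to 124.4°, dwell): s unchanged at 26.0000
θ = 141.4° falls in segment 3 (124.4° to 166.2°, simple-harmonic, h = -23): β = 141.4 − 124.4 = 17°, B = 41.8°; Δs = -23/2·(1 − cos(π·0.4067)) = -8.1772; s = 26.0000 − 8.1772 = 17.8228
velocity in seg [124.4°–166.2°] (simple-harmonic), θ in radians: β = 17° = 0.2967 rad, B = 41.8° = 0.7295 rad; ds/dθ = (πh/(2B)) sin(πβ/B) = (π·(-23)/(2·0.7295)) sin(π·0.4067) = -47.409361 mm/rad

s = 17.8228, ds/dθ = -47.4094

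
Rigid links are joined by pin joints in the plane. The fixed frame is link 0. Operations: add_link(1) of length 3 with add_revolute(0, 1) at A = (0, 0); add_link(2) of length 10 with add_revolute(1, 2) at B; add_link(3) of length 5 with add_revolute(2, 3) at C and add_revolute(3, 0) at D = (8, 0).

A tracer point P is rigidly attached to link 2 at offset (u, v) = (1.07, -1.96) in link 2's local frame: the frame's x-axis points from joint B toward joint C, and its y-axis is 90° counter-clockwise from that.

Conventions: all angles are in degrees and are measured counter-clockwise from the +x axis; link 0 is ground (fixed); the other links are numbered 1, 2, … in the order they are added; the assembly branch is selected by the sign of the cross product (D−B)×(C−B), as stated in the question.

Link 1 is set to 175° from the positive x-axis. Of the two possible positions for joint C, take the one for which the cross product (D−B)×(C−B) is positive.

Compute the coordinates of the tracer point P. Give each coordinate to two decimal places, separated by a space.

A=(0,0), D=(8.00,0)
B = A + 3.00·(cos175°, sin175°) = (-2.9886, 0.2615)
|BD| = 10.9917
circle(B,10.00) ∩ circle(D,5.00): a=8.9075, h=4.5449
  candidates: C₊=(6.0245,4.5932) cross=49.956; C₋=(5.8083,-4.4940) cross=-49.956
  branch + wants cross > 0 → take C=(6.0245,4.5932) (cross=49.956)
ex = (C−B)/|BC| = (0.9013,0.4332); ey = (-0.4332,0.9013)
P = B + 1.07·ex + -1.96·ey = (-1.1752,-1.0416)

-1.18 -1.04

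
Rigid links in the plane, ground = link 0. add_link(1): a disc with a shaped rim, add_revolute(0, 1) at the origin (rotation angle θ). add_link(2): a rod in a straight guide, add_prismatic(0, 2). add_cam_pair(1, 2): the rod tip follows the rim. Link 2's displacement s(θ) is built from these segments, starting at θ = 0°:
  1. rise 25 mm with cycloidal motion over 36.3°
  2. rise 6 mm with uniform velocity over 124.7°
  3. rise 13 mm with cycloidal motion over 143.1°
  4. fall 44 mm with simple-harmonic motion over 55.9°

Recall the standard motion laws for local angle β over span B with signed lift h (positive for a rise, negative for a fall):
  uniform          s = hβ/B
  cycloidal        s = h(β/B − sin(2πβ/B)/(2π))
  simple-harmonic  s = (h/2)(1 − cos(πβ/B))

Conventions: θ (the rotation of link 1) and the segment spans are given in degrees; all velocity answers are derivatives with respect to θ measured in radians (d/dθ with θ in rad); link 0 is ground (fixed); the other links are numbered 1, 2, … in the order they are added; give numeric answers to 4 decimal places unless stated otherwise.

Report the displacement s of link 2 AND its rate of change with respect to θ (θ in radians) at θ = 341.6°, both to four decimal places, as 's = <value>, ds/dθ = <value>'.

segment 1 (0° to 36.3°, cycloidal, h = 25) is passed completely: s = 0.0000 + (25) = 25.0000
segment 2 (36.3° to 161°, uniform, h = 6) is passed completely: s = 25.0000 + (6) = 31.0000
segment 3 (161° to 304.1°, cycloidal, h = 13) is passed completely: s = 31.0000 + (13) = 44.0000
θ = 341.6° falls in segment 4 (304.1° to 360°, simple-harmonic, h = -44): β = 341.6 − 304.1 = 37.5°, B = 55.9°; Δs = -44/2·(1 − cos(π·0.6708)) = -33.2489; s = 44.0000 − 33.2489 = 10.7511
velocity in seg [304.1°–360°] (simple-harmonic), θ in radians: β = 37.5° = 0.6545 rad, B = 55.9° = 0.9756 rad; ds/dθ = (πh/(2B)) sin(πβ/B) = (π·(-44)/(2·0.9756)) sin(π·0.6708) = -60.880178 mm/rad

s = 10.7511, ds/dθ = -60.8802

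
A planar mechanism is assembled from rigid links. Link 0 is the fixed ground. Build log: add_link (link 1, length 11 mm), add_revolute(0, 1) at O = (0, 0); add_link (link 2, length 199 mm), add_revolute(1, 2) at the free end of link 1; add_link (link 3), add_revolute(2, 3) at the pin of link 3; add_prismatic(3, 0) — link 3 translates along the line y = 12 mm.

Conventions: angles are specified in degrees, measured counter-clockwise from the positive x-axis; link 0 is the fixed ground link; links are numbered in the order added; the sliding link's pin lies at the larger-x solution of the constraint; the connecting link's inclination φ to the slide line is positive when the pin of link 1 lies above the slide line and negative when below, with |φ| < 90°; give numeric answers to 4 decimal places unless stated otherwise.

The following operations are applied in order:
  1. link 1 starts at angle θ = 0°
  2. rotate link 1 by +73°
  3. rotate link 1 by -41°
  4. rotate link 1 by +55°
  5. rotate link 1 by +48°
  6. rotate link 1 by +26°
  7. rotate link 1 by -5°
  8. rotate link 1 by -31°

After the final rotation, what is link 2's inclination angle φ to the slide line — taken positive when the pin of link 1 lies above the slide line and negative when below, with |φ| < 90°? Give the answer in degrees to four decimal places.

geometry: r = 11 mm, L = 199 mm, e = 12 mm; θ starts at 0°
rotate link 1 by +73°: θ ← 0° +73° = 73°
rotate link 1 by -41°: θ ← 73° -41° = 32°
rotate link 1 by +55°: θ ← 32° +55° = 87°
rotate link 1 by +48°: θ ← 87° +48° = 135°
rotate link 1 by +26°: θ ← 135° +26° = 161°
rotate link 1 by -5°: θ ← 161° -5° = 156°
rotate link 1 by -31°: θ ← 156° -31° = 125°
h = r sin θ − e = 9.010672 − 12 = -2.989328
sin φ = h / L = -2.989328 / 199 = -0.01502175
φ = arcsin(-0.01502175) = -0.860715°

-0.8607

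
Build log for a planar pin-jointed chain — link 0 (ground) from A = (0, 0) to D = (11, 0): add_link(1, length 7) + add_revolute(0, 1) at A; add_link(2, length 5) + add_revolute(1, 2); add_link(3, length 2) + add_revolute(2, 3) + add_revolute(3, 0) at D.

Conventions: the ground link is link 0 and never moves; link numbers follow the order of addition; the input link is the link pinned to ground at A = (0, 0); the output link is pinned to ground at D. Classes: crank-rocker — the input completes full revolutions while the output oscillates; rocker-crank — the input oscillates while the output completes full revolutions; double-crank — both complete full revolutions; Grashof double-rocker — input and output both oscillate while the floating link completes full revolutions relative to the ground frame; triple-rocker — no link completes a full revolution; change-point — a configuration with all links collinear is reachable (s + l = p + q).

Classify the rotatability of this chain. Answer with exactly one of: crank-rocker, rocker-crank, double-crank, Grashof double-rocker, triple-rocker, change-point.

lengths: ground=11, input=7, coupler=5, output=2
sorted: s=2 (shortest), l=11 (longest), p+q=12
s + l = 13 vs p + q = 12
s + l > p + q → non-Grashof → no link fully rotates → triple-rocker

triple-rocker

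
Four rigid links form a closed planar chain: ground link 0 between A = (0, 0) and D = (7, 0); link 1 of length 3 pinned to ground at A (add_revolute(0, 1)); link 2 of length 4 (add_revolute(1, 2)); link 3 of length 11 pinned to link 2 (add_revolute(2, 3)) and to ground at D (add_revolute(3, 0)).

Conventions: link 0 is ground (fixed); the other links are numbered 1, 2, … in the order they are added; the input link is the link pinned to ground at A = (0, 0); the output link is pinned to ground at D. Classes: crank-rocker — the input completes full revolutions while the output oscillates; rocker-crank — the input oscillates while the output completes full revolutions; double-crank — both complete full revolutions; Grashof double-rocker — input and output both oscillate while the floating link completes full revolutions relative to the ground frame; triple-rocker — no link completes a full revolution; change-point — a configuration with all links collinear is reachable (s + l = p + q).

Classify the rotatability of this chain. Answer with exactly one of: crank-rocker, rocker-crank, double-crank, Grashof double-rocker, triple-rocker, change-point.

lengths: ground=7, input=3, coupler=4, output=11
sorted: s=3 (shortest), l=11 (longest), p+q=11
s + l = 14 vs p + q = 11
s + l > p + q → non-Grashof → no link fully rotates → triple-rocker

triple-rocker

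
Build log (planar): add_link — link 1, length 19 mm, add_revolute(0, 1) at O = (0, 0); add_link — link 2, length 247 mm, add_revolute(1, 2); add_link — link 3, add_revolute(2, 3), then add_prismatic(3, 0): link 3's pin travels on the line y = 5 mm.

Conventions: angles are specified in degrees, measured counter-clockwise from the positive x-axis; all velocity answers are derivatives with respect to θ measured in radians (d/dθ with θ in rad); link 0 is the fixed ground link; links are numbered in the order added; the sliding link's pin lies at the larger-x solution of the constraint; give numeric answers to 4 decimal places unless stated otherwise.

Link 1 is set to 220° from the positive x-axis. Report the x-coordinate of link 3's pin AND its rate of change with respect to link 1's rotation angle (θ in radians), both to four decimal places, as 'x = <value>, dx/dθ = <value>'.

geometry: r = 19 mm, L = 247 mm, e = 5 mm
crank pin P = (r cos θ, r sin θ) = (-14.554844, -12.212965)
h = r sin θ − e = -12.212965 − 5 = -17.212965
x = r cos θ + √(L² − h²) = -14.554844 + 246.399501 = 231.844656
dx/dθ = −r sin θ − h·r cos θ/√(L² − h²) (θ in radians; h = -17.212965) = 11.196193

x = 231.8447, dx/dθ = 11.1962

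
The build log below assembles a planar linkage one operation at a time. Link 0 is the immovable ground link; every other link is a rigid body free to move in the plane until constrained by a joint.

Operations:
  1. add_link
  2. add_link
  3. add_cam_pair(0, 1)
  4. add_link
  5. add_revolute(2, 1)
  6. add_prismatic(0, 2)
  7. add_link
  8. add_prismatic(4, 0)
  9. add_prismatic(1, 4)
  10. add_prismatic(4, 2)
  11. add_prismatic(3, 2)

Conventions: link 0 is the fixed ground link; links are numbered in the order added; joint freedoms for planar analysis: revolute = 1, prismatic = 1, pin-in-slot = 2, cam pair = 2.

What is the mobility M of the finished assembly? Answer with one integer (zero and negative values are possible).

ground; <1,0,0>
#1 <2,0,0>
#2 <3,0,0>
C:0↔1 J2 <3,0,1>
#3 <4,0,1>
R:2↔1 J1 <4,1,1>
P:0↔2 J1 <4,2,1>
#4 <5,2,1>
P:4↔0 J1 <5,3,1>
P:1↔4 J1 <5,4,1>
P:4↔2 J1 <5,5,1>
P:3↔2 J1 <5,6,1>
3×4 − 2×6 − 1×1 = -1

M = -1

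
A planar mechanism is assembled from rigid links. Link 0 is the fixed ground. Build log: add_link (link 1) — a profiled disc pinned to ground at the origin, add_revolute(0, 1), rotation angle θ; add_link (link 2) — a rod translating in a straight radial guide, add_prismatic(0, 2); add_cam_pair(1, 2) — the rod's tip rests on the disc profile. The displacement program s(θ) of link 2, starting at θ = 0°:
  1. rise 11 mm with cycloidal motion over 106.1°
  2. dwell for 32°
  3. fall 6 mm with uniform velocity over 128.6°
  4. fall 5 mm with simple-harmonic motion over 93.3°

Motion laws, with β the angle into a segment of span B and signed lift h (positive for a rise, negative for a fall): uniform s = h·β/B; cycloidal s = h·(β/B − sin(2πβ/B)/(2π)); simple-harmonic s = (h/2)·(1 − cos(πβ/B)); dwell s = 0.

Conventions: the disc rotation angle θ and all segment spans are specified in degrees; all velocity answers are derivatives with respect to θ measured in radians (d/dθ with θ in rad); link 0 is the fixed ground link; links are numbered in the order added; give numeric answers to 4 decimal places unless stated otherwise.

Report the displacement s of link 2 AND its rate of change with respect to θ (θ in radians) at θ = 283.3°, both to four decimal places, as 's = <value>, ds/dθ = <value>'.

seg 1 [0°–106.1°] cycloidal, h=11: full span → s += 11 → s = 11.0000
seg 2 [106.1°–138.1°] dwell: s stays 11.0000
seg 3 [138.1°–266.7°] uniform, h=-6: full span → s += -6 → s = 5.0000
seg 4 [266.7°–360°] simple-harmonic, h=-5: θ=283.3° here. β=16.6, B=93.3. -5/2·(1 − cos(π·0.1779)) = -0.3805 → s = 4.6195
velocity in seg [266.7°–360°] (simple-harmonic), θ in radians: β = 16.6° = 0.2897 rad, B = 93.3° = 1.6284 rad; ds/dθ = (πh/(2B)) sin(πβ/B) = (π·(-5)/(2·1.6284)) sin(π·0.1779) = -2.557717 mm/rad

s = 4.6195, ds/dθ = -2.5577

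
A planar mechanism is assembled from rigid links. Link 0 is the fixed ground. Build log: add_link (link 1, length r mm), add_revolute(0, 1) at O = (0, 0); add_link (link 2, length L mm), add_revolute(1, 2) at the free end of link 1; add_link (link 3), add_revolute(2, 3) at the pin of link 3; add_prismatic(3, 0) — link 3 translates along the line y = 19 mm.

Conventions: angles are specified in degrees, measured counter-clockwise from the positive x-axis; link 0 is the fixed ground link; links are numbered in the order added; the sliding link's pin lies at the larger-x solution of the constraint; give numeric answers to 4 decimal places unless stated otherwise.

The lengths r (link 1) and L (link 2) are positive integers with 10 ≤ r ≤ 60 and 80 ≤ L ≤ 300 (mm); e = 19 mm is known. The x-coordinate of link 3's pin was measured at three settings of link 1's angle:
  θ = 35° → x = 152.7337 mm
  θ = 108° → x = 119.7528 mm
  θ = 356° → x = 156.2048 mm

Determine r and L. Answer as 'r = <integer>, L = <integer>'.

constraint per measurement: (x − r cos θ)² + (r sin θ − e)² = L²
subtracting the θ₁ and θ₂ equations cancels the r² and L² terms:
r = (x₁² − x₂²) / (2[(x₁cos θ₁ + e sin θ₁) − (x₂cos θ₂ + e sin θ₂)]) = 29.0000 → r = 29
L² = (x₁ − r cos θ₁)² + (r sin θ₁ − e)² = 16640.9988 → L = 129.0000 → L = 129
check at θ₃=356°: x = 156.2048 (printed 156.2048) ✓

r = 29, L = 129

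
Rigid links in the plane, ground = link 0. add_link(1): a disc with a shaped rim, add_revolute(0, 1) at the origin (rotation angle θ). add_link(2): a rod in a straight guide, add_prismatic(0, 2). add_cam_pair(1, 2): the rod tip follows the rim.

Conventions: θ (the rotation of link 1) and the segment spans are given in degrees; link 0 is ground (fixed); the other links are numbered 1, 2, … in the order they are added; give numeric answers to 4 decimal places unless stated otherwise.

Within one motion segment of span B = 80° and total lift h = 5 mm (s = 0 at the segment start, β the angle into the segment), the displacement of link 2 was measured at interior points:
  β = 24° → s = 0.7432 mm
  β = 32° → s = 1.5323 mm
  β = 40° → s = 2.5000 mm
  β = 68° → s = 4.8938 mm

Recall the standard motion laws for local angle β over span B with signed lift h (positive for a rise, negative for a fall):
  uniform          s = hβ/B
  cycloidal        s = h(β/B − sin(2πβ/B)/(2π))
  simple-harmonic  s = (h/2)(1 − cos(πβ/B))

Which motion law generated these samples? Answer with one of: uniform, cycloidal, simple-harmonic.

candidates at β/B = r: uniform s = h·r (linear in β); cycloidal s = h·(r − sin(2πr)/(2π)); simple-harmonic s = (h/2)(1 − cos(πr))
β=24°: printed 0.7432 | uniform 1.5000, cycloidal 0.7432, simple-harmonic 1.0305
β=32°: printed 1.5323 | uniform 2.0000, cycloidal 1.5323, simple-harmonic 1.7275
β=40°: printed 2.5000 | uniform 2.5000, cycloidal 2.5000, simple-harmonic 2.5000
β=68°: printed 4.8938 | uniform 4.2500, cycloidal 4.8938, simple-harmonic 4.7275
only one law matches every sample → cycloidal

cycloidal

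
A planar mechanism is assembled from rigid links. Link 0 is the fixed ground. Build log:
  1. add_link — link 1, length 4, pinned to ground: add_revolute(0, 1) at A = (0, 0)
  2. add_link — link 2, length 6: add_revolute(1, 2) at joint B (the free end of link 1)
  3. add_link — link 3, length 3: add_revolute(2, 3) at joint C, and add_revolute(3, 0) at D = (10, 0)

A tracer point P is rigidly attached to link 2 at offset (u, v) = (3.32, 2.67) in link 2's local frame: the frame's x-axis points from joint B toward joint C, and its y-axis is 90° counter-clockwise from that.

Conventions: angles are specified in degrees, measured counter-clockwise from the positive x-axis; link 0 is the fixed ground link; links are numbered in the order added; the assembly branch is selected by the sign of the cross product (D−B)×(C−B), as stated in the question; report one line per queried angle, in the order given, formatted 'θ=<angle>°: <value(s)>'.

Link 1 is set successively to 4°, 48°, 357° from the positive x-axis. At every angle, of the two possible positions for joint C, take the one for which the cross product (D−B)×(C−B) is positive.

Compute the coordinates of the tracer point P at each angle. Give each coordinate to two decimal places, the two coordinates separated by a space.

A=(0,0), D=(10.00,0)
θ=4°: B = A + 4.00·(cos4°, sin4°) = (3.9903, 0.2790)
θ=4°: |BD| = 6.0162
θ=4°: circle(B,6.00) ∩ circle(D,3.00): a=5.2520, h=2.9010
θ=4°:   candidates: C₊=(9.3712,2.9334) cross=17.453; C₋=(9.1021,-2.8625) cross=-17.453
θ=4°:   branch + wants cross > 0 → take C=(9.3712,2.9334) (cross=17.453)
θ=4°: ex = (C−B)/|BC| = (0.8968,0.4424); ey = (-0.4424,0.8968)
θ=4°: P = B + 3.32·ex + 2.67·ey = (5.7865,4.1423)
θ=48°: B = A + 4.00·(cos48°, sin48°) = (2.6765, 2.9726)
θ=48°: |BD| = 7.9038
θ=48°: circle(B,6.00) ∩ circle(D,3.00): a=5.6599, h=1.9913
θ=48°:   candidates: C₊=(8.6698,2.6890) cross=15.739; C₋=(7.1720,-1.0012) cross=-15.739
θ=48°:   branch + wants cross > 0 → take C=(8.6698,2.6890) (cross=15.739)
θ=48°: ex = (C−B)/|BC| = (0.9989,-0.0473); ey = (0.0473,0.9989)
θ=48°: P = B + 3.32·ex + 2.67·ey = (6.1190,5.4827)
θ=357°: B = A + 4.00·(cos357°, sin357°) = (3.9945, -0.2093)
θ=357°: |BD| = 6.0091
θ=357°: circle(B,6.00) ∩ circle(D,3.00): a=5.2511, h=2.9027
θ=357°:   candidates: C₊=(9.1414,2.8745) cross=17.442; C₋=(9.3436,-2.9273) cross=-17.442
θ=357°:   branch + wants cross > 0 → take C=(9.1414,2.8745) (cross=17.442)
θ=357°: ex = (C−B)/|BC| = (0.8578,0.5140); ey = (-0.5140,0.8578)
θ=357°: P = B + 3.32·ex + 2.67·ey = (5.4701,3.7874)

θ=4°: 5.79 4.14
θ=48°: 6.12 5.48
θ=357°: 5.47 3.79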